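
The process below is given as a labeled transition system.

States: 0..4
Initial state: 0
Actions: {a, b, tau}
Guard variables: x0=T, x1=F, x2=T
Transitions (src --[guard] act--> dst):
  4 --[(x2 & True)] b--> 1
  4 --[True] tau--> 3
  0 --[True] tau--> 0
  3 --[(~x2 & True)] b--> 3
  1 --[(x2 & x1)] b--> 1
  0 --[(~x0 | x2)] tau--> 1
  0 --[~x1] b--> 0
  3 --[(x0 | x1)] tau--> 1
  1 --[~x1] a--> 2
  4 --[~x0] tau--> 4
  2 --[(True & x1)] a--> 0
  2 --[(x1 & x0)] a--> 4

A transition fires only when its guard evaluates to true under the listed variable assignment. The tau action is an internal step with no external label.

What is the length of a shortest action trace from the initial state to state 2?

Answer: 2

Trace:
Layered search for 2:
  L0 = {0}
  L1 = {1}
  L2 = {2}
2 enters at depth 2; path tau·a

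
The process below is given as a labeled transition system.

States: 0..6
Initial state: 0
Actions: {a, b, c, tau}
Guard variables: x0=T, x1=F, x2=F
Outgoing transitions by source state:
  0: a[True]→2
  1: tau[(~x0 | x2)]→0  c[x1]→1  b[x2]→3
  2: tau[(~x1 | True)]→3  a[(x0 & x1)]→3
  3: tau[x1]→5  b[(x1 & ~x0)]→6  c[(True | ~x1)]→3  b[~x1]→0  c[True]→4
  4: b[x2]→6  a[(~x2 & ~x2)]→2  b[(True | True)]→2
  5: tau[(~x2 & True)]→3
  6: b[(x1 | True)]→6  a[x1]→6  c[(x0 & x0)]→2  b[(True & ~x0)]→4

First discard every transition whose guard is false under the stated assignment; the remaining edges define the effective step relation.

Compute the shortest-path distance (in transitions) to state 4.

Answer: 3

Trace:
BFS to 4:
  Layer 0: {0}
  Layer 1: {2}
  Layer 2: {3}
  Layer 3: {4}
4 enters at depth 3; path a·tau·c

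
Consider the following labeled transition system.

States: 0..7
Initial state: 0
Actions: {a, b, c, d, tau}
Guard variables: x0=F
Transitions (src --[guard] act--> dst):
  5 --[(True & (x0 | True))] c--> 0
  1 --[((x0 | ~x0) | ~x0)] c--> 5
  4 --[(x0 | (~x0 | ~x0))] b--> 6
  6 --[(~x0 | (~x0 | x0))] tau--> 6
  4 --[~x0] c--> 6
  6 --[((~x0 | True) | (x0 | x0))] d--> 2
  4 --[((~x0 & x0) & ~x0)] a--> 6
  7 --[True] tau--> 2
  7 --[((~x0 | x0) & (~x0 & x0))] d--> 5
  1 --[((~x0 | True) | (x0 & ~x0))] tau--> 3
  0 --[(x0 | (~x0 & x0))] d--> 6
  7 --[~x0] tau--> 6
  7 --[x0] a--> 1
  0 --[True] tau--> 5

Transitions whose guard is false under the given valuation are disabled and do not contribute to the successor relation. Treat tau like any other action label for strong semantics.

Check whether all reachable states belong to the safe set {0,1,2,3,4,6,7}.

Answer: INVARIANT VIOLATED at state 5

Analysis:
Safe = {0,1,2,3,4,6,7}
Reachable = {0,5}
  0: ok
  5: VIOLATES
reach 5 via tau — violates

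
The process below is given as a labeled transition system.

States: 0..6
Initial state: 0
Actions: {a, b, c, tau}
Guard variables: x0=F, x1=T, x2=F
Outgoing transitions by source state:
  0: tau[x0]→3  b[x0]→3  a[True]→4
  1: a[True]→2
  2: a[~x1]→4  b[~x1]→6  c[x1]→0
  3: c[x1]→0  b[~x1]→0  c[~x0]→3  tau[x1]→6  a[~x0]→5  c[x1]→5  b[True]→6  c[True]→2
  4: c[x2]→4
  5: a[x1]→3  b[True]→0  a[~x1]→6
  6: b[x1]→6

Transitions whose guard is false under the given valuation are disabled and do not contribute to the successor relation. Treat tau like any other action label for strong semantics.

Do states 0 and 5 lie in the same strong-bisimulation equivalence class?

Compute ~ classes (split until stable):
  π0 = {{0,1,2,3,4,5,6}}
  π1 = {{0,1},{2},{3},{4},{5},{6}}
  π2 = {{0},{1},{2},{3},{4},{5},{6}}
stable after 3 split(s): 7 block(s)
class of 0: {0}; class of 5: {5}

Answer: NOT BISIMILAR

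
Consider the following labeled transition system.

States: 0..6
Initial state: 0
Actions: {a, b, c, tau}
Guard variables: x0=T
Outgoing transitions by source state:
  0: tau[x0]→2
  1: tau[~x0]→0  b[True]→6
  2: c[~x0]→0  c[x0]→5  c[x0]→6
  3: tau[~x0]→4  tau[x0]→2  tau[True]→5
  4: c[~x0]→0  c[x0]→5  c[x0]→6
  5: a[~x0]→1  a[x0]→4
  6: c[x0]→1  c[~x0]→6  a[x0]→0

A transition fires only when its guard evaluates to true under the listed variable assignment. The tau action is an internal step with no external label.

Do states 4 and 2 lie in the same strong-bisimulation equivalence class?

Refine partition for ~:
  round 0: {{0,1,2,3,4,5,6}}
  round 1: {{0,3},{1},{2,4},{5},{6}}
  round 2: {{0},{1},{2,4},{3},{5},{6}}
stable after 3 split(s): 6 block(s)
[4]={2,4}  [2]={2,4}

Answer: BISIMILAR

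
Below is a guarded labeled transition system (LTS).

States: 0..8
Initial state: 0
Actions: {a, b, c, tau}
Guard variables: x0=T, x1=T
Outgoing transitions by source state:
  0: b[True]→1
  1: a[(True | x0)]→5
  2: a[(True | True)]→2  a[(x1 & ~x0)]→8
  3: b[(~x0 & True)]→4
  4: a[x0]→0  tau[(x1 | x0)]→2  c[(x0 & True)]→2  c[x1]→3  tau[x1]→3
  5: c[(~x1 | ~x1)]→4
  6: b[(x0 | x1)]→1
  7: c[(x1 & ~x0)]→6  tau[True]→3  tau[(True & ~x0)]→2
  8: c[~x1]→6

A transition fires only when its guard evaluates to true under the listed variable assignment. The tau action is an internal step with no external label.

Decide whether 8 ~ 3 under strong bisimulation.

Answer: BISIMILAR

Working:
Refine partition for ~:
  π0 = {{0,1,2,3,4,5,6,7,8}}
  π1 = {{0,6},{1,2},{3,5,8},{4},{7}}
  π2 = {{0,6},{1},{2},{3,5,8},{4},{7}}
Fixed point at round 3; 6 class(es).
[8]={3,5,8}  [3]={3,5,8}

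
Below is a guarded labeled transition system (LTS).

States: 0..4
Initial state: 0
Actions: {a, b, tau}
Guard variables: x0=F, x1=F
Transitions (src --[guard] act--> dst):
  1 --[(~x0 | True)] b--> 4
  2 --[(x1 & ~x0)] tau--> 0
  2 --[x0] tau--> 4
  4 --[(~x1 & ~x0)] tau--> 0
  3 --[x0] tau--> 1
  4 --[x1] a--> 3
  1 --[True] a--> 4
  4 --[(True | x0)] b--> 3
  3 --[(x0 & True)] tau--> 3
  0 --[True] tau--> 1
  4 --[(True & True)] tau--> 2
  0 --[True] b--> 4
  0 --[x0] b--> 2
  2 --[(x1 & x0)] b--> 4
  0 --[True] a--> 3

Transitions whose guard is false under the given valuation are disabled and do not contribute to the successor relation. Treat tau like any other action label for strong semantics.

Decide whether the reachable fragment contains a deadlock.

Reachable = {0,1,2,3,4}
  0: a→3  b→4  tau→1  [deg 3]
  1: a→4  b→4  [deg 2]
  2: ∅  [deadlock]
  3: ∅  [deadlock]
  4: b→3  tau→0  tau→2  [deg 3]
Path to 2: b·tau

Answer: DEADLOCK at state 2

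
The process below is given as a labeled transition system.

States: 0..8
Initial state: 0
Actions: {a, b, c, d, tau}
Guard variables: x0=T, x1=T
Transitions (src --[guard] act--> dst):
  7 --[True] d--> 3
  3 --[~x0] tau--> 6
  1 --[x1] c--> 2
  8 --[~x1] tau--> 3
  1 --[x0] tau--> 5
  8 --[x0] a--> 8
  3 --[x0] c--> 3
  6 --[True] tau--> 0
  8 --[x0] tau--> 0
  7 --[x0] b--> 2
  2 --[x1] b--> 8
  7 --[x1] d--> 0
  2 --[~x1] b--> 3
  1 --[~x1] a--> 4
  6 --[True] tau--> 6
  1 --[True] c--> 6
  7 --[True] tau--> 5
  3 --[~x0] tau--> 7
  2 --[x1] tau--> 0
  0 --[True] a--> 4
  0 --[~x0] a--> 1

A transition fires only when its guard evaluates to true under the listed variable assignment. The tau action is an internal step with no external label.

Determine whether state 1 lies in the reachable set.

Answer: UNREACHABLE

Analysis:
Guard filter leaves 15 enabled edge(s).
depth 0: {0}
depth 1: {4}  now seen {0,4}
Reach set: {0,4}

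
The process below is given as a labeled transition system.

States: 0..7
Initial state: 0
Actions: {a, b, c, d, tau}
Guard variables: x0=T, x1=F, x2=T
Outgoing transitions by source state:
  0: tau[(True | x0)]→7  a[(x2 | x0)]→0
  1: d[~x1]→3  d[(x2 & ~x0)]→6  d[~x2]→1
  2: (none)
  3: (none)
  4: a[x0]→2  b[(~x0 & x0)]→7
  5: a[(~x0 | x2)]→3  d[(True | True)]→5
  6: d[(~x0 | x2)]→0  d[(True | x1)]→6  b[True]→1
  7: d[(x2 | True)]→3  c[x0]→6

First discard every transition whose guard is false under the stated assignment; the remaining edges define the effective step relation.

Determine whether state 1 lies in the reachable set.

After dropping false guards: 11 live edges.
depth 0: {0}
depth 1: {7}  total {0,7}
depth 2: {3,6}  total {0,3,6,7}
depth 3: {1}  total {0,1,3,6,7}
R = {0,1,3,6,7}
Path to 1: tau·c·b

Answer: REACHABLE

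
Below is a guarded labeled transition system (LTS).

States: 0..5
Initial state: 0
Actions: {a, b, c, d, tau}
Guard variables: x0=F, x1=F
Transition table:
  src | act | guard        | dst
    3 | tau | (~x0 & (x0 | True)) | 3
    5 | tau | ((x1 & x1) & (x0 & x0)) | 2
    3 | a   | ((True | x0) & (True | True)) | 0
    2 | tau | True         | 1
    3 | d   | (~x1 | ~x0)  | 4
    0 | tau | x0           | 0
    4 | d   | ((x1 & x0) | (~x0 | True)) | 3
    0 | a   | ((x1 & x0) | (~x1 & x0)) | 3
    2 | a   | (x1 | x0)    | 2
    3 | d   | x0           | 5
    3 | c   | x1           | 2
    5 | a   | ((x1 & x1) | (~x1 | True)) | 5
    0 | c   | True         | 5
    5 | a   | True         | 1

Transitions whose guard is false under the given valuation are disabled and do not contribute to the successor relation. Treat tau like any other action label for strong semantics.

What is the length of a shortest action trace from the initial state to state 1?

Breadth-first toward 1:
  Layer 0: {0}
  Layer 1: {5}
  Layer 2: {1}
depth(1)=2, e.g. c·a

Answer: 2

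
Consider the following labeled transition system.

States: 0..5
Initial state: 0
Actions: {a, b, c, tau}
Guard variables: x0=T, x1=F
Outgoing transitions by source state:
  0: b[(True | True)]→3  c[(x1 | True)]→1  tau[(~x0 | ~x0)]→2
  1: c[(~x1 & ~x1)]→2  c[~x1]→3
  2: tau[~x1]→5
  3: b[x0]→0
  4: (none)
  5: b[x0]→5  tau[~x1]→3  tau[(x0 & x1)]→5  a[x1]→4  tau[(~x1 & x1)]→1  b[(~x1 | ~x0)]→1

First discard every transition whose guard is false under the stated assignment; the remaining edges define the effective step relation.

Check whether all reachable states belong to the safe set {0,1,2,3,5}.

Inv-set: {0,1,2,3,5}
R = {0,1,2,3,5}
  0: safe
  1: safe
  2: safe
  3: safe
  5: safe

Answer: INVARIANT HOLDS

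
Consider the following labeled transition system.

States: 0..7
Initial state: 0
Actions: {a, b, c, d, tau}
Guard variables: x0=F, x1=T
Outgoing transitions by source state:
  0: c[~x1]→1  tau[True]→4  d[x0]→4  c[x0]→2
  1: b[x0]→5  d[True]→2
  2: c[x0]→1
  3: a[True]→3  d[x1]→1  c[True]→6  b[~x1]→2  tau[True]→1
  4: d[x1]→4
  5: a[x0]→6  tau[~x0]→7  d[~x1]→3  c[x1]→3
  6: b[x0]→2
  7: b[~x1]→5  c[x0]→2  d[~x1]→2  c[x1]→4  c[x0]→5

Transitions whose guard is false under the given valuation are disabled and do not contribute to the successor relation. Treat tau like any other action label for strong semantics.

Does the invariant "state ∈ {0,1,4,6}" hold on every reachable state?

Safe = {0,1,4,6}
Reachable = {0,4}
  0: ✓
  4: ✓

Answer: INVARIANT HOLDS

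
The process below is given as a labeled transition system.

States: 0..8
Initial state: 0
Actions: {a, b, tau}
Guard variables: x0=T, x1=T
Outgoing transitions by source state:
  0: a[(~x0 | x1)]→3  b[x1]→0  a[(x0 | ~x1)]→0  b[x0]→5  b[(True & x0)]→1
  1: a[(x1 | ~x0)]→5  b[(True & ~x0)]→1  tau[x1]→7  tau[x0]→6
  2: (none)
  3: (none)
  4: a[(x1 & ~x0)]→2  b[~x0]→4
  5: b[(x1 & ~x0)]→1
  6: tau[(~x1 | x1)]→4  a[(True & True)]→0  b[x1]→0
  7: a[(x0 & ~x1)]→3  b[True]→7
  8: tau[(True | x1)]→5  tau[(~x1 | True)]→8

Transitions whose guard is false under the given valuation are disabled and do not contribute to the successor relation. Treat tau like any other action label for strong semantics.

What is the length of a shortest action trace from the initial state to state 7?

Answer: 2

Working:
Layered search for 7:
  depth 0: {0}
  depth 1: {1,3,5}
  depth 2: {6,7}
depth(7)=2, e.g. b·tau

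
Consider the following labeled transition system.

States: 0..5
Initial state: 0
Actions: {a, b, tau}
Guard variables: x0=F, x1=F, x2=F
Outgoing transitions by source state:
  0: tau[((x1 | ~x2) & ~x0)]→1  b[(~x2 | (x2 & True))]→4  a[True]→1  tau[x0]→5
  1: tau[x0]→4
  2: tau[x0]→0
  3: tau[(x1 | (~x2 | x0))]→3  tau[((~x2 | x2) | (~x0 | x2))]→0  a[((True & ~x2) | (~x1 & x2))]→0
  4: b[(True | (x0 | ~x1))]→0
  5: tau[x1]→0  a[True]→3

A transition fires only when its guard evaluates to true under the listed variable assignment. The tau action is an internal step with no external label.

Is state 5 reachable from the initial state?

Answer: UNREACHABLE

Analysis:
After dropping false guards: 8 live edges.
depth 0: {0}
depth 1: {1,4}  now seen {0,1,4}
Reachable = {0,1,4}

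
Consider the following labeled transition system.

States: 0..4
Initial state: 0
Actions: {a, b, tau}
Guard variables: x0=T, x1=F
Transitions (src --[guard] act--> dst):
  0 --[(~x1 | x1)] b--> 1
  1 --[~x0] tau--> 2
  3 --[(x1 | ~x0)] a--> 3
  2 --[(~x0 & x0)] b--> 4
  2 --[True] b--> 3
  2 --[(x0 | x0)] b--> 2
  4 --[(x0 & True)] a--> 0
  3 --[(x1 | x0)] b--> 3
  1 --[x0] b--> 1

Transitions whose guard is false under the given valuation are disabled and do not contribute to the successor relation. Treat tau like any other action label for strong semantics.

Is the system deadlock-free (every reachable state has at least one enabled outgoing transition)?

Reach set: {0,1}
  0: b→1  [1 exit(s)]
  1: b→1  [1 exit(s)]

Answer: DEADLOCK-FREE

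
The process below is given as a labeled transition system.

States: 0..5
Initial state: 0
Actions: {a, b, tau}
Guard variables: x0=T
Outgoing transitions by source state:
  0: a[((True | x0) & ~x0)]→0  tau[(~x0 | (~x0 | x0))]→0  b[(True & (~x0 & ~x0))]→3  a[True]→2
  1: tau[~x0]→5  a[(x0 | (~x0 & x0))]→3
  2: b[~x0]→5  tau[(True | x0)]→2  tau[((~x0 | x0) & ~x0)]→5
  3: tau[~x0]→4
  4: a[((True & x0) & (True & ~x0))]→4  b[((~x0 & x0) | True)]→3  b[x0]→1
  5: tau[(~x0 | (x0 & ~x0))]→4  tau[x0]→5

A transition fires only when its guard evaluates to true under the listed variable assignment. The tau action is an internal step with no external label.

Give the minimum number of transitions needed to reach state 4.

Answer: UNREACHABLE

Trace:
BFS to 4:
  Layer 0: {0}
  Layer 1: {2}
4 never appears.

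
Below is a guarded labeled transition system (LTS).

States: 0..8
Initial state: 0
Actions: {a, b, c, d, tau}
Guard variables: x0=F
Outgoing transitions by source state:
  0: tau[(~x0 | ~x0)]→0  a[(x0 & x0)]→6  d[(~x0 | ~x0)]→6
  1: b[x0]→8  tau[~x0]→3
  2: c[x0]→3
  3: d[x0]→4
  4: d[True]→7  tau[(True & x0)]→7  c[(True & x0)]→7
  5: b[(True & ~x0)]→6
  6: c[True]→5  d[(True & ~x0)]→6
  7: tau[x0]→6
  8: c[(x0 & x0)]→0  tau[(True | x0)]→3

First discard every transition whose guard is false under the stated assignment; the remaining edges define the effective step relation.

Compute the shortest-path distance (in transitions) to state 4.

Answer: UNREACHABLE

Trace:
Breadth-first toward 4:
  L0 = {0}
  L1 = {6}
  L2 = {5}
4 never appears.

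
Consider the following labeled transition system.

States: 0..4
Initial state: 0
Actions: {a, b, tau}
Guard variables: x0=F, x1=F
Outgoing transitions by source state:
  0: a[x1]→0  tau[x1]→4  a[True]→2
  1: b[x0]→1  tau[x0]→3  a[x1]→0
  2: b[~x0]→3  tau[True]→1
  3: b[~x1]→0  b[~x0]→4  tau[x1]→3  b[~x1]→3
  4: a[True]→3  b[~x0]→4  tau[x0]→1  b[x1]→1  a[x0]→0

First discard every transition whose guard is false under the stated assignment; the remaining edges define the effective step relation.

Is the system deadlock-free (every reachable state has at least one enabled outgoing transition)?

R = {0,1,2,3,4}
  0: a→2  [1 exit(s)]
  1: ∅  [STUCK]
  2: b→3  tau→1  [2 exit(s)]
  3: b→0  b→3  b→4  [3 exit(s)]
  4: a→3  b→4  [2 exit(s)]
Path to 1: a·tau

Answer: DEADLOCK at state 1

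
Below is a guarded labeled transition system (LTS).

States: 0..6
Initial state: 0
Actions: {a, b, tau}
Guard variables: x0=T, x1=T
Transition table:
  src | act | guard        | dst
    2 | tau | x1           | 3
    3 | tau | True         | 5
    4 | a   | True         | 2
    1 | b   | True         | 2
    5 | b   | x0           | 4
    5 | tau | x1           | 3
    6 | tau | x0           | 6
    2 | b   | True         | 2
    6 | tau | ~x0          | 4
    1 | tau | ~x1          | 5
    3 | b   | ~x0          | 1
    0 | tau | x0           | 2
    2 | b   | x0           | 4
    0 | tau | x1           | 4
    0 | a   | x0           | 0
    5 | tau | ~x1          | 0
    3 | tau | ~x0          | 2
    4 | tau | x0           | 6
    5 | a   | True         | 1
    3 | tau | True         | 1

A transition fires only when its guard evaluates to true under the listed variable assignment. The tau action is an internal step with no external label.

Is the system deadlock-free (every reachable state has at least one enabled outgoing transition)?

Answer: DEADLOCK-FREE

Trace:
Reachable = {0,1,2,3,4,5,6}
  0: a→0  tau→2  tau→4  [3 out]
  1: b→2  [1 out]
  2: b→2  b→4  tau→3  [3 out]
  3: tau→1  tau→5  [2 out]
  4: a→2  tau→6  [2 out]
  5: a→1  b→4  tau→3  [3 out]
  6: tau→6  [1 out]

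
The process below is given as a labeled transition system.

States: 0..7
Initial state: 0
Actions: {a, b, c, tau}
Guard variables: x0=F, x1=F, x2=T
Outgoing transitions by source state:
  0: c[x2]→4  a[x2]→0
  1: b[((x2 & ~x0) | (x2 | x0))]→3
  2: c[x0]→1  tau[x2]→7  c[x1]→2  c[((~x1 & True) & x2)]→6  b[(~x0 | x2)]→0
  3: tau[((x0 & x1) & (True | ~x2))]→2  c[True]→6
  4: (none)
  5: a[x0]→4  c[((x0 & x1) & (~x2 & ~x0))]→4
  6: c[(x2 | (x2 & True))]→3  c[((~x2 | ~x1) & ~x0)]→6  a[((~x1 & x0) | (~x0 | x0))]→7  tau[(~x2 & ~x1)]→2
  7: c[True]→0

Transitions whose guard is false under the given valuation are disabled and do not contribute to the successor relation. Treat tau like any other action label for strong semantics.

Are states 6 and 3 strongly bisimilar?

Bisimulation quotient by refinement:
  π0 = {{0,1,2,3,4,5,6,7}}
  π1 = {{0,6},{1},{2},{3,7},{4,5}}
  π2 = {{0},{1},{2},{3,7},{4,5},{6}}
  π3 = {{0},{1},{2},{3},{4,5},{6},{7}}
Fixed point at round 4; 7 class(es).
class of 6: {6}; class of 3: {3}

Answer: NOT BISIMILAR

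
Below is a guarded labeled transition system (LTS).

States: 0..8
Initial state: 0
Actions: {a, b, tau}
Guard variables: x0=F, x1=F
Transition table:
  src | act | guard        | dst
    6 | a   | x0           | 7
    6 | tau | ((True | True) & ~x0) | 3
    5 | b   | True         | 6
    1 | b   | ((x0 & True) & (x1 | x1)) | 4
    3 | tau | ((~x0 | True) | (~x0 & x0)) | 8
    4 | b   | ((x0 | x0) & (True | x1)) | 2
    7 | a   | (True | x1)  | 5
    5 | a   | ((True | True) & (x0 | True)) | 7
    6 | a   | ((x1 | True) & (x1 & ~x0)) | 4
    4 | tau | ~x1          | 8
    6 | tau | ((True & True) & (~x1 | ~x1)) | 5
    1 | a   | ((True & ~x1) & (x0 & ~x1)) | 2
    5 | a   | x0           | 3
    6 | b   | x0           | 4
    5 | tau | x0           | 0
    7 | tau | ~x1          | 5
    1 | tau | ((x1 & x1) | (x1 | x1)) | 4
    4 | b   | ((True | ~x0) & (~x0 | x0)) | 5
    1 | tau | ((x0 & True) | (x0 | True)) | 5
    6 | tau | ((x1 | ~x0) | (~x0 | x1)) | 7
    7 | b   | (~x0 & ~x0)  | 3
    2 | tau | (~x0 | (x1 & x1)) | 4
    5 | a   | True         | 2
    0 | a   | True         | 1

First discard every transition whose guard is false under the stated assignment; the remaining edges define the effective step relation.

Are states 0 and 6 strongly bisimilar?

Answer: NOT BISIMILAR

Analysis:
Refine partition for ~:
  round 0: {{0,1,2,3,4,5,6,7,8}}
  round 1: {{0},{1,2,3,6},{4},{5},{7},{8}}
  round 2: {{0},{1},{2},{3},{4},{5},{6},{7},{8}}
9 equivalence class(es) (converged in 3)
[0]={0}  [6]={6}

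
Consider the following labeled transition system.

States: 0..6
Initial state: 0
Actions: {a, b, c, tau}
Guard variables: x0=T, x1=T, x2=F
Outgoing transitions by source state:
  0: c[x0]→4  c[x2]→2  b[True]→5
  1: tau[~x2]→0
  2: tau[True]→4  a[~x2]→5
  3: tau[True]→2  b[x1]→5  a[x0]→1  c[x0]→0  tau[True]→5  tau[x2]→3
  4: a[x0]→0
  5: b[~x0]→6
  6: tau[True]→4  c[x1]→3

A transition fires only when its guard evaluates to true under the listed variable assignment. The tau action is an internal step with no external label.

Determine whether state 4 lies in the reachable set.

Guard filter leaves 13 enabled edge(s).
L0 = {0}
L1 = {4,5}  total {0,4,5}
Reachable = {0,4,5}
witness 4: c

Answer: REACHABLE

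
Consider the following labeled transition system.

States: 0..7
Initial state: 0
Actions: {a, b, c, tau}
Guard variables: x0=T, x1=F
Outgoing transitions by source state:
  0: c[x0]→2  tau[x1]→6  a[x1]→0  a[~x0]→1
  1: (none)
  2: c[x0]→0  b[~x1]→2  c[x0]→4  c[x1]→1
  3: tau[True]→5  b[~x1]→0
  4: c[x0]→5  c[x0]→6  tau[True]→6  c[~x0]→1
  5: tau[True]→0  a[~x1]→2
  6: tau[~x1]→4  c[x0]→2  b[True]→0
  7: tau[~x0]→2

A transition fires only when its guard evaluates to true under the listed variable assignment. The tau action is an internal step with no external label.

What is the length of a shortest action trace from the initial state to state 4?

Layered search for 4:
  Layer 0: {0}
  Layer 1: {2}
  Layer 2: {4}
4 enters at depth 2; path c·c

Answer: 2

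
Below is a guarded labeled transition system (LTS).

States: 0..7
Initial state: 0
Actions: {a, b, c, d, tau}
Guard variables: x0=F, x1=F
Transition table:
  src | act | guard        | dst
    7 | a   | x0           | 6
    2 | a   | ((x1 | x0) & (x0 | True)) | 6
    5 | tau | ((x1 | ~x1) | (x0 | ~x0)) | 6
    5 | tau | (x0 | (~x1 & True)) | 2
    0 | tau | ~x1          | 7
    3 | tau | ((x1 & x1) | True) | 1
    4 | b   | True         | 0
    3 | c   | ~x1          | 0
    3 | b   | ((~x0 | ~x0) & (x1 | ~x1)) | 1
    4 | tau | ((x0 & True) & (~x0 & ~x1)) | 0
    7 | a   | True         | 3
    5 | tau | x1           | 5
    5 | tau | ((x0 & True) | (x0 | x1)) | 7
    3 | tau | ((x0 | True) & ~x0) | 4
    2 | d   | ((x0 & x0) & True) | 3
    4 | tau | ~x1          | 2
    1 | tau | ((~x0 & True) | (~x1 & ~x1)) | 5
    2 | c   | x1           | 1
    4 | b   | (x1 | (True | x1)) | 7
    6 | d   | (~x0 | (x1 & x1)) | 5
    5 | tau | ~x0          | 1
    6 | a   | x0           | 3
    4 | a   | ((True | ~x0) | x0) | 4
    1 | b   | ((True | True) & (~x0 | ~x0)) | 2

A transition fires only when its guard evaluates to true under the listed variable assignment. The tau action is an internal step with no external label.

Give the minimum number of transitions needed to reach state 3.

BFS to 3:
  depth 0: {0}
  depth 1: {7}
  depth 2: {3}
3 enters at depth 2; path tau·a

Answer: 2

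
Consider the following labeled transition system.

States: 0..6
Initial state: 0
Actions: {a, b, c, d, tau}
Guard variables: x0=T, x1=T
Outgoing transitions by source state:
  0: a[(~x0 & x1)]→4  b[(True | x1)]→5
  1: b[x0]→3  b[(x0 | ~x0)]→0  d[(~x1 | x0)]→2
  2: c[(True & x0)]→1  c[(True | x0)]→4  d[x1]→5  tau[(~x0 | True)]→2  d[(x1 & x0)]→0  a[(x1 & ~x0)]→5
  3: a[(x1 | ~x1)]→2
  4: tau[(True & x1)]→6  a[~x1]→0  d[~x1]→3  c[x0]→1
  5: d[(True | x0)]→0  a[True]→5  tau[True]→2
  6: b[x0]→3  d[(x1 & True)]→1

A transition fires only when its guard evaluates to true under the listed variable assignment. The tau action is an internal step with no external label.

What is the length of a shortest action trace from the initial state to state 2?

Breadth-first toward 2:
  L0 = {0}
  L1 = {5}
  L2 = {2}
depth(2)=2, e.g. b·tau

Answer: 2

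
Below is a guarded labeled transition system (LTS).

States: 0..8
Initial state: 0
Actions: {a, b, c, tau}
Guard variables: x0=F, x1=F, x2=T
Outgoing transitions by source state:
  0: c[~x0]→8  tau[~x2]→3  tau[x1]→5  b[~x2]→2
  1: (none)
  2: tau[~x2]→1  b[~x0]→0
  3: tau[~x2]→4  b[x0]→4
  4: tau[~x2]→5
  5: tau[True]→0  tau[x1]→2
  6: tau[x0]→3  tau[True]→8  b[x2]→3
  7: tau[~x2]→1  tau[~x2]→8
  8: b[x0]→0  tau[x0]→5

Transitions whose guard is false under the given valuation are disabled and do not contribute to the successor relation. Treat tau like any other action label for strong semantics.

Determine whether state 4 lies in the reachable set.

Guard filter leaves 5 enabled edge(s).
depth 0: {0}
depth 1: {8}  cumulative {0,8}
Reach set: {0,8}

Answer: UNREACHABLE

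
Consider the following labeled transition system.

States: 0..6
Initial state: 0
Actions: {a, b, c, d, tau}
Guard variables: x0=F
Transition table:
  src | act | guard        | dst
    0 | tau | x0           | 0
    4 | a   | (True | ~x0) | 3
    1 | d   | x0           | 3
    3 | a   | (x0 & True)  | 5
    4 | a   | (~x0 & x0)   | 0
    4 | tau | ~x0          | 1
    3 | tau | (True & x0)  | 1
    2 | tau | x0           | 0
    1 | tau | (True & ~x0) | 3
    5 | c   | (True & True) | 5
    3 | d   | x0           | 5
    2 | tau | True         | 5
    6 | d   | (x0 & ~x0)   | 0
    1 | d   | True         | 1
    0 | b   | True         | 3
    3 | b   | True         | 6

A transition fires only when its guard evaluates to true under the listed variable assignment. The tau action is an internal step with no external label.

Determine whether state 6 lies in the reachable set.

Answer: REACHABLE

Trace:
8 transition(s) survive guard evaluation.
depth 0: {0}
depth 1: {3}  now seen {0,3}
depth 2: {6}  now seen {0,3,6}
Reach set: {0,3,6}
trace reaching 6: b·b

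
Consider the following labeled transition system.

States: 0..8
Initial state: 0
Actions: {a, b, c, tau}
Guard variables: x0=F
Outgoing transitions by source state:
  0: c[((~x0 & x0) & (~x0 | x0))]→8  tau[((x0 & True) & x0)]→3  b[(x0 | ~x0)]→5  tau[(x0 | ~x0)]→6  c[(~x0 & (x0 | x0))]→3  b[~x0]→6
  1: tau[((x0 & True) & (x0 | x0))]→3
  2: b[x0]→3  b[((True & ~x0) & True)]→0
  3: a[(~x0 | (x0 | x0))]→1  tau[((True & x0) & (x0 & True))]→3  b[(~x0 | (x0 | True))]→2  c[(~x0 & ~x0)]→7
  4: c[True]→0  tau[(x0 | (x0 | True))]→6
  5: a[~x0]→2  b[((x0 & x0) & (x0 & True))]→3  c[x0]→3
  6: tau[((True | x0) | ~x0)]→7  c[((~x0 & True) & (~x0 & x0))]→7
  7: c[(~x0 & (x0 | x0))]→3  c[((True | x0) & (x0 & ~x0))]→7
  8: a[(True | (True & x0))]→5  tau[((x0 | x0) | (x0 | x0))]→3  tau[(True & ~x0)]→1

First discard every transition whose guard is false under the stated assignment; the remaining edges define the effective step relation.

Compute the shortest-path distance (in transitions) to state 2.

BFS to 2:
  L0 = {0}
  L1 = {5,6}
  L2 = {2,7}
2 enters at depth 2; path b·a

Answer: 2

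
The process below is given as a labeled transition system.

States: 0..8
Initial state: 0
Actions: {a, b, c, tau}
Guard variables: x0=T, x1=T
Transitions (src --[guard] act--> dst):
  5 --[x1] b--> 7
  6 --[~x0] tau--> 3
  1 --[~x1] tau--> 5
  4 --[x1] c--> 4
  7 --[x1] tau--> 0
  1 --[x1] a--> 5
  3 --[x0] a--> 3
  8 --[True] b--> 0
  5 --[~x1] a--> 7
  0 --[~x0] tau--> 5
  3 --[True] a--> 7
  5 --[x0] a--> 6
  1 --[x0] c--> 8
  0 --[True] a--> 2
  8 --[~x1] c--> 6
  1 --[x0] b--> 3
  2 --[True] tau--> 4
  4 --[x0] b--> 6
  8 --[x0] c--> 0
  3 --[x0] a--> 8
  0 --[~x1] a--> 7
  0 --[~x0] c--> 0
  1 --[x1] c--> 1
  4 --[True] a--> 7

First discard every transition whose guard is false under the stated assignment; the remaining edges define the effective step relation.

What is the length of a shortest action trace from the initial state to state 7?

Answer: 3

Analysis:
Breadth-first toward 7:
  L0 = {0}
  L1 = {2}
  L2 = {4}
  L3 = {6,7}
first hit 7 at d=3 via a·tau·a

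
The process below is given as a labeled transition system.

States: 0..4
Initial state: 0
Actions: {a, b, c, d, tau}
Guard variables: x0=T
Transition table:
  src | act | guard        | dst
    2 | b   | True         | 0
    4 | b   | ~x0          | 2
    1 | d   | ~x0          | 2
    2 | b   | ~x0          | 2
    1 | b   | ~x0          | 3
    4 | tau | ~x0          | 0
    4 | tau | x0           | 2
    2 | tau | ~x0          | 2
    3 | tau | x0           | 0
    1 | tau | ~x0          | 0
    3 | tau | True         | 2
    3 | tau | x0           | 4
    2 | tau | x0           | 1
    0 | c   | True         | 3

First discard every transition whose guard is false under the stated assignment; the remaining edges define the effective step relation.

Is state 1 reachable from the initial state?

After dropping false guards: 7 live edges.
Layer 0: {0}
Layer 1: {3}  cumulative {0,3}
Layer 2: {2,4}  cumulative {0,2,3,4}
Layer 3: {1}  cumulative {0,1,2,3,4}
Reachable = {0,1,2,3,4}
witness 1: c·tau·tau

Answer: REACHABLE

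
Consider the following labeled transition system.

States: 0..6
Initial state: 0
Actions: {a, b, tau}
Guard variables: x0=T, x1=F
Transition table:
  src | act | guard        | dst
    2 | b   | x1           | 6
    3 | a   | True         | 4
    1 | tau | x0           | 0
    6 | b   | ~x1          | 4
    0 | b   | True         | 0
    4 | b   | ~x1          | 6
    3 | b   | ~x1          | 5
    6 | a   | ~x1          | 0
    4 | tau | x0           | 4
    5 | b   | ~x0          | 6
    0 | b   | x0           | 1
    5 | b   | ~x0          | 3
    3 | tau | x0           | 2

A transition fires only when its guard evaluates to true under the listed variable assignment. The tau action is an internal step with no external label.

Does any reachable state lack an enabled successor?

Reachable = {0,1}
  0: b→0  b→1  [2 out]
  1: tau→0  [1 out]

Answer: DEADLOCK-FREE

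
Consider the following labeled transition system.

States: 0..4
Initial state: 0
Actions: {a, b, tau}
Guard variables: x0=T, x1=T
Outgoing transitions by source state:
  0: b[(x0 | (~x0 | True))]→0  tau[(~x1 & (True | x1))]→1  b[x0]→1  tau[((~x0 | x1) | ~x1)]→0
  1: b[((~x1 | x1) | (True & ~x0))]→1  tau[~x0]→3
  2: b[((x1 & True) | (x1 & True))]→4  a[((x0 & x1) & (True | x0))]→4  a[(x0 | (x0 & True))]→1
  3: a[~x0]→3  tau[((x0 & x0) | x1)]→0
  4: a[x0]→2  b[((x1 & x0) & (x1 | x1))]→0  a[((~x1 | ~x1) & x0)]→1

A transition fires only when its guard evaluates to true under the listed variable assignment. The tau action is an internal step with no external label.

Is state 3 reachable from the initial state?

Answer: UNREACHABLE

Working:
After dropping false guards: 10 live edges.
depth 0: {0}
depth 1: {1}  cumulative {0,1}
Reach set: {0,1}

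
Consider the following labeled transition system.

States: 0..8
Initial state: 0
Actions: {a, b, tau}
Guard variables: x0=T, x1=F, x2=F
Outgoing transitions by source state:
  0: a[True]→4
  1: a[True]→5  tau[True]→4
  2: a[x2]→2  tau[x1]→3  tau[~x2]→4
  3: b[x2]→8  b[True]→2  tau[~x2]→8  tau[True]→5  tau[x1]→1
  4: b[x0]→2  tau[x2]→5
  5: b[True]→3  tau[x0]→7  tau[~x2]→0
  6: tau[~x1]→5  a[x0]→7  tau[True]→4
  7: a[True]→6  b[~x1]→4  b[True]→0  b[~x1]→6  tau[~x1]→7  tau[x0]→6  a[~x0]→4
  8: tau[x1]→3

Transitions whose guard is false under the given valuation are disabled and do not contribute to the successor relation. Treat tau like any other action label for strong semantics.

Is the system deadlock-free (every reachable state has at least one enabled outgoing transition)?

Answer: DEADLOCK-FREE

Trace:
R = {0,2,4}
  0: a→4  [1 out]
  2: tau→4  [1 out]
  4: b→2  [1 out]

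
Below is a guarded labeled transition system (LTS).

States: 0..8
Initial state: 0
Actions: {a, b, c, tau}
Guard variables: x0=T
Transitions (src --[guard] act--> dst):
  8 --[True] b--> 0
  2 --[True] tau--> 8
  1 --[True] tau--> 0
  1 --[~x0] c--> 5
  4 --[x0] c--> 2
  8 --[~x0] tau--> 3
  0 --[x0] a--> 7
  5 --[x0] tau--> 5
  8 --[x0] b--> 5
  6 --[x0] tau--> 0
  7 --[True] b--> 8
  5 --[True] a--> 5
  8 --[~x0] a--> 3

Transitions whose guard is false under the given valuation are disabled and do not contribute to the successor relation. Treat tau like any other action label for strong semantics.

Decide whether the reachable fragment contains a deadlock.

R = {0,5,7,8}
  0: a→7  [1 exit(s)]
  5: a→5  tau→5  [2 exit(s)]
  7: b→8  [1 exit(s)]
  8: b→0  b→5  [2 exit(s)]

Answer: DEADLOCK-FREE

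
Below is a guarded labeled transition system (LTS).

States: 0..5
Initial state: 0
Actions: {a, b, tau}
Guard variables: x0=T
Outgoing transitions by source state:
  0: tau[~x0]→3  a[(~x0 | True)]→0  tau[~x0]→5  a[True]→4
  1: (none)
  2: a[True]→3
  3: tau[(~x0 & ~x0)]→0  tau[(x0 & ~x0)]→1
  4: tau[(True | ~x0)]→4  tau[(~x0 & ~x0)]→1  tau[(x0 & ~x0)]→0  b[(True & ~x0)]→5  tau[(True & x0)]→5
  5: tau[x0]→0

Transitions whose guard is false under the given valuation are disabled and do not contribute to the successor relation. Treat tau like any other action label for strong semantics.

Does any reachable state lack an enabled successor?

R = {0,4,5}
  0: a→0  a→4  [deg 2]
  4: tau→4  tau→5  [deg 2]
  5: tau→0  [deg 1]

Answer: DEADLOCK-FREE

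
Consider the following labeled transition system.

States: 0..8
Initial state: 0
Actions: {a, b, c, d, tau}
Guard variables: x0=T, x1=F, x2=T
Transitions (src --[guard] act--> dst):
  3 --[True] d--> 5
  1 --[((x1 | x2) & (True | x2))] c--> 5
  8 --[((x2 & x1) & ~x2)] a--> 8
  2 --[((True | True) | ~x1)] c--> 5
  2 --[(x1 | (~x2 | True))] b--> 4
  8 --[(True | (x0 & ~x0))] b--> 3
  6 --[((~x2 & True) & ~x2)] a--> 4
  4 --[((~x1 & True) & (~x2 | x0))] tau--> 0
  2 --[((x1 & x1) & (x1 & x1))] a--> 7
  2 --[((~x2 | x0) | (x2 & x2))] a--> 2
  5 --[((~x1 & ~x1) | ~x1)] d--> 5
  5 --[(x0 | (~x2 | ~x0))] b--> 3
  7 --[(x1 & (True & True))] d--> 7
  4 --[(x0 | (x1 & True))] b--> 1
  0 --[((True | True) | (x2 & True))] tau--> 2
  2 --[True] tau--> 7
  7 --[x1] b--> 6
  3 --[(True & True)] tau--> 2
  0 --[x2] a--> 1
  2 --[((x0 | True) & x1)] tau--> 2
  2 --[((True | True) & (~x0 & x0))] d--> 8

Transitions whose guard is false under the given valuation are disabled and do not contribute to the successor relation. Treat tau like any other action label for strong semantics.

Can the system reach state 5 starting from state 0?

Answer: REACHABLE

Trace:
Guard filter leaves 14 enabled edge(s).
Layer 0: {0}
Layer 1: {1,2}  cumulative {0,1,2}
Layer 2: {4,5,7}  cumulative {0,1,2,4,5,7}
Layer 3: {3}  cumulative {0,1,2,3,4,5,7}
Reach set: {0,1,2,3,4,5,7}
Path to 5: tau·c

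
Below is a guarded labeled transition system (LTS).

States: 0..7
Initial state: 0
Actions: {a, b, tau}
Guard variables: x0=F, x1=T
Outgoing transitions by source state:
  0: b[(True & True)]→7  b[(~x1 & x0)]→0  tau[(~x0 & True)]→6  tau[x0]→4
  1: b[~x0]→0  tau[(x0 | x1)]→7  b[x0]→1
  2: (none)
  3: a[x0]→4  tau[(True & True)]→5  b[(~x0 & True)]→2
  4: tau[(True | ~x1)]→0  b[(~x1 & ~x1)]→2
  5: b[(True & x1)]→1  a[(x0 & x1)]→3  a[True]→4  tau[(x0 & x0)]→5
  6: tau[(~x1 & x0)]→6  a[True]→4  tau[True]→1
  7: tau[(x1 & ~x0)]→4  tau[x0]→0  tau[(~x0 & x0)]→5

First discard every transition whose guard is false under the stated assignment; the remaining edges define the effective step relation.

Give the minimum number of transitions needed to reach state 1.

Answer: 2

Trace:
Breadth-first toward 1:
  L0 = {0}
  L1 = {6,7}
  L2 = {1,4}
depth(1)=2, e.g. tau·tau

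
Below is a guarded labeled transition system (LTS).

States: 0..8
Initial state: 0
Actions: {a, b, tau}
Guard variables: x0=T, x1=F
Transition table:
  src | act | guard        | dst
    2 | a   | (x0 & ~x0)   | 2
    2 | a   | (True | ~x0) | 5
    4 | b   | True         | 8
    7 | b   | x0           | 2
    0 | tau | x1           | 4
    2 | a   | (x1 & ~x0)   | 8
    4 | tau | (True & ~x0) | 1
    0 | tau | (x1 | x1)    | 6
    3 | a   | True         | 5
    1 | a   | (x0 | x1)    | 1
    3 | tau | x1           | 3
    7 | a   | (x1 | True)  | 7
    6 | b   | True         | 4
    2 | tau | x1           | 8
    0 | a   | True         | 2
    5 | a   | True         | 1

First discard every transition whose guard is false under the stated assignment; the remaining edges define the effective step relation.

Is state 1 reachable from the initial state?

Answer: REACHABLE

Trace:
Guard filter leaves 9 enabled edge(s).
Layer 0: {0}
Layer 1: {2}  total {0,2}
Layer 2: {5}  total {0,2,5}
Layer 3: {1}  total {0,1,2,5}
Reachable = {0,1,2,5}
witness 1: a·a·a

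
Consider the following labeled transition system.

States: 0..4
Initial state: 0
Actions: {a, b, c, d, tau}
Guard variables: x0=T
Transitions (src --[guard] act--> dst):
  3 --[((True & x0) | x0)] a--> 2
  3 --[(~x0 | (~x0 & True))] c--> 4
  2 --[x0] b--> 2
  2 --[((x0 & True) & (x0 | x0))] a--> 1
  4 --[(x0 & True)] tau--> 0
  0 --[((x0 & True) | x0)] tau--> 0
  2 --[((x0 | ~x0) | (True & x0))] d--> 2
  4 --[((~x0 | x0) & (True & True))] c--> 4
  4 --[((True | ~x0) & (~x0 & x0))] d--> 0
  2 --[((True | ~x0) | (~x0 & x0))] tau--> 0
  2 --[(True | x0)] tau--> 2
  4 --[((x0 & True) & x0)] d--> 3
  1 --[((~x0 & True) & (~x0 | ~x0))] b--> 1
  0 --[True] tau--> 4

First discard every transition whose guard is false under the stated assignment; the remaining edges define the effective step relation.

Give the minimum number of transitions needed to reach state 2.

Layered search for 2:
  Layer 0: {0}
  Layer 1: {4}
  Layer 2: {3}
  Layer 3: {2}
2 enters at depth 3; path tau·d·a

Answer: 3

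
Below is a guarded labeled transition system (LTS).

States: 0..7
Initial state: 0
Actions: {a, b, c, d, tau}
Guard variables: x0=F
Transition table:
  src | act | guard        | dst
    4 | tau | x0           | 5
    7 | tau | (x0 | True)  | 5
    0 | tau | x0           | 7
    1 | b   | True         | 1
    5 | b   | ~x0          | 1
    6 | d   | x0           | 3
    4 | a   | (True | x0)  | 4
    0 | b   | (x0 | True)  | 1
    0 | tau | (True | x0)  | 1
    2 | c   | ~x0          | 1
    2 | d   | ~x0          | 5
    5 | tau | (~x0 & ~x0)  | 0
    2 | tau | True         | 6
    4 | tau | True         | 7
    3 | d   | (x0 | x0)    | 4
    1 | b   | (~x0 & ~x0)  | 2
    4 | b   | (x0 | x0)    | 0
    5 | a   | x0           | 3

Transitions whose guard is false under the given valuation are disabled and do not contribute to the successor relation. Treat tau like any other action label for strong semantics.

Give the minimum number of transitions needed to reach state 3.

Breadth-first toward 3:
  L0 = {0}
  L1 = {1}
  L2 = {2}
  L3 = {5,6}
3 never appears.

Answer: UNREACHABLE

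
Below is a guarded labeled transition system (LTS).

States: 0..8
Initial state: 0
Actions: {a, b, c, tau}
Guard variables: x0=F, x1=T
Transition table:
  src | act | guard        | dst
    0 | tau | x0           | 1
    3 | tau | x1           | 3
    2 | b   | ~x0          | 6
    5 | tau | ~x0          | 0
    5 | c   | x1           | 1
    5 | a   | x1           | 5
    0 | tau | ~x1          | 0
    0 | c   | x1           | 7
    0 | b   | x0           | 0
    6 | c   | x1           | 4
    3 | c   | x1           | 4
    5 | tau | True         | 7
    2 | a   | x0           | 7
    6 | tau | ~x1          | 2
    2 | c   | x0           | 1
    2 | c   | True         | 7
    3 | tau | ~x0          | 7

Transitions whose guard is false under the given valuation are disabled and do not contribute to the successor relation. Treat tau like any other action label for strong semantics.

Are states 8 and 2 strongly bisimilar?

Answer: NOT BISIMILAR

Analysis:
Bisimulation quotient by refinement:
  round 0: {{0,1,2,3,4,5,6,7,8}}
  round 1: {{0,6},{1,4,7,8},{2},{3},{5}}
Fixed point at round 2; 5 class(es).
[8]={1,4,7,8}  [2]={2}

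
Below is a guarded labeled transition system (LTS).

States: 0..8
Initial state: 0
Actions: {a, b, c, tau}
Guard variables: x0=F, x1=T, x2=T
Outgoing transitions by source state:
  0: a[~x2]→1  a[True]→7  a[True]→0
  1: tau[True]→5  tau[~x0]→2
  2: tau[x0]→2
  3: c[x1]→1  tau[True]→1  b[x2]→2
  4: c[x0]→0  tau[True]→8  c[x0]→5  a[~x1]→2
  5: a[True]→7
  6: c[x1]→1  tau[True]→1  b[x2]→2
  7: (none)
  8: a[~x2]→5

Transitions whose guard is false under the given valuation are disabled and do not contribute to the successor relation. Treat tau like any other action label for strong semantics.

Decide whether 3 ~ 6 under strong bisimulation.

Answer: BISIMILAR

Analysis:
Compute ~ classes (split until stable):
  round 0: {{0,1,2,3,4,5,6,7,8}}
  round 1: {{0,5},{1,4},{2,7,8},{3,6}}
  round 2: {{0},{1},{2,7,8},{3,6},{4},{5}}
6 equivalence class(es) (converged in 3)
3∈{3,6}, 6∈{3,6}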